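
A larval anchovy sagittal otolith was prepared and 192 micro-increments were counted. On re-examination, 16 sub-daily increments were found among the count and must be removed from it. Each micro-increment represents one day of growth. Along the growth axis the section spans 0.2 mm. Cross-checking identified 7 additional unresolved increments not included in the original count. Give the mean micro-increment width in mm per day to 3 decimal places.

True micro-increment count = 192 − 16 + 7 = 183.
0.2 mm over 183 days gives 0.2 / 183 ≈ 0.001 mm per day.

0.001 mm per day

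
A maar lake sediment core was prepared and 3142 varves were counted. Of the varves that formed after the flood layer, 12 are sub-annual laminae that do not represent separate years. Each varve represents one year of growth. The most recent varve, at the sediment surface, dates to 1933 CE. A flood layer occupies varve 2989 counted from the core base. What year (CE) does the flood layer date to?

1792 CE

Between varve 2989 and the sediment surface there are 3142 − 2989 = 153 varves.
Removing the 12 false varves leaves 153 − 12 = 141 true varves beyond the flood layer.
Counting back 141 years from 1933 CE places the flood layer in 1933 − 141 = 1792 CE.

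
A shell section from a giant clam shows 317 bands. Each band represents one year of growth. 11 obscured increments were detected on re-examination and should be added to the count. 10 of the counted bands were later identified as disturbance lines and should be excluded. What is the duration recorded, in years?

Correcting the raw count gives 317 − 10 + 11 = 318 true bands.
With a one-to-one band periodicity this is 318 years.

318 yr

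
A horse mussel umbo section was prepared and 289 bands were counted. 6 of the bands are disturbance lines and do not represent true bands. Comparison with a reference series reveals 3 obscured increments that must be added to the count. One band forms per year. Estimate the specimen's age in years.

286 yr

Adjusted count: 289 − 6 + 3 = 286 bands.
One band per year makes the duration 286 years.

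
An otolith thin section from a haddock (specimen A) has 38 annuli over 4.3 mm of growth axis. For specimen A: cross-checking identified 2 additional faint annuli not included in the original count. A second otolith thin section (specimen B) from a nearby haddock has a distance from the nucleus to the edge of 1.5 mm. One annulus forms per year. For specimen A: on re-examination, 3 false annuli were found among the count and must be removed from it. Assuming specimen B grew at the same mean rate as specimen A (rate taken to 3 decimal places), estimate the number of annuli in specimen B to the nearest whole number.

13 annuli

Specimen A: correcting the raw count gives 38 − 3 + 2 = 37 true annuli.
A: 4.3 mm over 37 years gives 4.3 / 37 ≈ 0.116 mm/yr.
Specimen B: 1.5 mm / 0.116 mm per year = 12.93 years ≈ 13 annuli.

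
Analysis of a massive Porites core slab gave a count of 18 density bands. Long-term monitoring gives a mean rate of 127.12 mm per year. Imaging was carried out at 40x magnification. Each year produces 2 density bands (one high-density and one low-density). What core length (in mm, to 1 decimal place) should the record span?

18 density bands at 2 per year is 18 / 2 = 9 years.
9 years at 127.12 mm/year gives 127.12 × 9 = 1144.1 mm.

1144.1 mm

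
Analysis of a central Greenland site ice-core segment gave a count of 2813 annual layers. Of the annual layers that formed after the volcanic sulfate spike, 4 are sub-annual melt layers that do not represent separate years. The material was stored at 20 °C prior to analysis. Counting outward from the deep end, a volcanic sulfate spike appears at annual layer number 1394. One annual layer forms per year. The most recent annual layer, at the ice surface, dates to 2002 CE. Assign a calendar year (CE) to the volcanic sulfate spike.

Between annual layer 1394 and the ice surface there are 2813 − 1394 = 1419 annual layers.
Excluding 4 false annual layers: 1419 − 4 = 1415.
2002 − 1415 = 587 CE.

587 CE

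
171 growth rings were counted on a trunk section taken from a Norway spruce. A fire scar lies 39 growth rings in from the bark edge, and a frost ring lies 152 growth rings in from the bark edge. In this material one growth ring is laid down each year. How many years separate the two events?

The two markers are separated by 152 − 39 = 113 growth rings.
That is 113 years at one growth ring per year.

113 years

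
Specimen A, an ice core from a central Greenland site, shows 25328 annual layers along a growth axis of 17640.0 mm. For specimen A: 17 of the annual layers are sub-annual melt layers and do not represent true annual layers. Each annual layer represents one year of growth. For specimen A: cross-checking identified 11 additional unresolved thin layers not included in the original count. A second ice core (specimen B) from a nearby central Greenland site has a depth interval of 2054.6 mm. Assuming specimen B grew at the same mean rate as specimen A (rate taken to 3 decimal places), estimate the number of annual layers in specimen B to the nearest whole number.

2948 annual layers

Specimen A: true annual layer count = 25328 − 17 + 11 = 25322.
A: Mean rate = 17640.0 mm / 25322 years ≈ 0.697 mm/yr.
B spans 2054.6 / 0.697 = 2947.78 years ≈ 2948 annual layers.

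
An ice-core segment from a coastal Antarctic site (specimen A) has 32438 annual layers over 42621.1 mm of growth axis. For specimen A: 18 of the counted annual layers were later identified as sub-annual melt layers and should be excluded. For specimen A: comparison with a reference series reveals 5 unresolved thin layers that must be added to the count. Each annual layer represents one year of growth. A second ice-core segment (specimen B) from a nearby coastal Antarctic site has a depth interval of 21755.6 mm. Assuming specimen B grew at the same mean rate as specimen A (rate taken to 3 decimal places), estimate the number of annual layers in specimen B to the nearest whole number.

16557 annual layers

Specimen A: adjusted count: 32438 − 18 + 5 = 32425 annual layers.
A: Mean rate = 42621.1 mm / 32425 years ≈ 1.314 mm/yr.
For B, 21755.6 / 1.314 = 16556.77 years ≈ 16557 annual layers.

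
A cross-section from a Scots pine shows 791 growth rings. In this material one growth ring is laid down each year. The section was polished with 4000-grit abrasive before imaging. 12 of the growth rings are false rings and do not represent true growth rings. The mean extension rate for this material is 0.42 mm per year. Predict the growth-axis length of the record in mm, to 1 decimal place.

After corrections the count is 791 − 12 = 779 growth rings.
779 years at 0.42 mm/year gives 0.42 × 779 = 327.2 mm.

327.2 mm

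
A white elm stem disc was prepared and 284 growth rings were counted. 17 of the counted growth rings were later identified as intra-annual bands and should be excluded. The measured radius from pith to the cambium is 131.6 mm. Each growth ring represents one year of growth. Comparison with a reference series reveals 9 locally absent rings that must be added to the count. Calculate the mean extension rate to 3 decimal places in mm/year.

0.477 mm/year

True growth ring count = 284 − 17 + 9 = 276.
131.6 mm over 276 years gives 131.6 / 276 ≈ 0.477 mm/year.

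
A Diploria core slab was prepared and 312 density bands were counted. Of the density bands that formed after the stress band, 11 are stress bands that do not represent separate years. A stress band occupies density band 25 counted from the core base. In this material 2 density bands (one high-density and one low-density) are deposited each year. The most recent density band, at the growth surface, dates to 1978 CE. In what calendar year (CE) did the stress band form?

1840 CE

312 − 25 = 287 density bands lie beyond the stress band toward the growth surface.
287 − 11 false = 276 true density bands after the stress band.
With 2 density bands per year, 276 / 2 = 138 years.
The density band at the growth surface is 1978 CE, so the stress band dates to 1978 − 138 = 1840 CE.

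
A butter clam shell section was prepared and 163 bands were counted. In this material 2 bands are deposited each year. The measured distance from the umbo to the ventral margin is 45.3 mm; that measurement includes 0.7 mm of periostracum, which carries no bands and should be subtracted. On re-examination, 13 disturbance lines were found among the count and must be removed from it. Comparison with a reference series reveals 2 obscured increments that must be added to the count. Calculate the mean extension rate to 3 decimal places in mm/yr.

Adjusted count: 163 − 13 + 2 = 152 bands.
152 bands at 2 per year is 152 / 2 = 76 years.
The growth record spans 45.3 − 0.7 = 44.6 mm.
Mean rate = 44.6 mm / 76 years ≈ 0.587 mm/yr.

0.587 mm/yr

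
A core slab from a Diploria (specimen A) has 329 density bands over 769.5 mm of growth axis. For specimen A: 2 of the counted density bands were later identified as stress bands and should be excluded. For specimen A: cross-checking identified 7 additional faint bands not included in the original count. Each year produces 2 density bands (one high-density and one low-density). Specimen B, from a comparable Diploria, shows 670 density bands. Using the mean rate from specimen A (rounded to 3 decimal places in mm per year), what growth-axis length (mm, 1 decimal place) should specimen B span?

1543.7 mm

Specimen A: after corrections the count is 329 − 2 + 7 = 334 density bands.
Specimen A: with 2 density bands per year, 334 / 2 = 167 years.
A: Mean rate = 769.5 mm / 167 years ≈ 4.608 mm/yr.
Specimen B: dividing by 2 density bands per year: 670 / 2 = 335 years. B's length ≈ 4.608 × 335 = 1543.7 mm.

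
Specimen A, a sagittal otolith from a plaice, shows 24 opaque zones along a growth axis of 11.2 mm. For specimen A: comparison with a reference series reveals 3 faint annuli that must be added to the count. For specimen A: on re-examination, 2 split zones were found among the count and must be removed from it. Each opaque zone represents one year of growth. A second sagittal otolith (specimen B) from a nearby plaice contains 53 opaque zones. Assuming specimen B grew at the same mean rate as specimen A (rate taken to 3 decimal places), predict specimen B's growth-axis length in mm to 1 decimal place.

Specimen A: correcting the raw count gives 24 − 2 + 3 = 25 true opaque zones.
A: Extension rate ≈ 11.2 / 25 = 0.448 mm/year.
For B, 0.448 mm/year × 53 years = 23.7 mm.

23.7 mm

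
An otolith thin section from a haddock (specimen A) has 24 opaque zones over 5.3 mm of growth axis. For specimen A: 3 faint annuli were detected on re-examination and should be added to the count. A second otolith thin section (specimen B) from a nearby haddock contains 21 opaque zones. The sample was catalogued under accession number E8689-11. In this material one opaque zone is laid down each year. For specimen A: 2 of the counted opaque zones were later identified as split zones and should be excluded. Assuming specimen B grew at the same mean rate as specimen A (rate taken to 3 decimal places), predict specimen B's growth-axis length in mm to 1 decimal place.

Specimen A: after corrections the count is 24 − 2 + 3 = 25 opaque zones.
A: 5.3 mm over 25 years gives 5.3 / 25 ≈ 0.212 mm/year.
Length of B = 0.212 × 21 = 4.5 mm.

4.5 mm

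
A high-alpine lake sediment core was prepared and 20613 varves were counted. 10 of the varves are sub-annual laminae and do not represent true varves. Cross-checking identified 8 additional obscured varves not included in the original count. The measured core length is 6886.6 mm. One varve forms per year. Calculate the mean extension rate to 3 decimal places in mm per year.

Correcting the raw count gives 20613 − 10 + 8 = 20611 true varves.
Extension rate ≈ 6886.6 / 20611 = 0.334 mm per year.

0.334 mm per year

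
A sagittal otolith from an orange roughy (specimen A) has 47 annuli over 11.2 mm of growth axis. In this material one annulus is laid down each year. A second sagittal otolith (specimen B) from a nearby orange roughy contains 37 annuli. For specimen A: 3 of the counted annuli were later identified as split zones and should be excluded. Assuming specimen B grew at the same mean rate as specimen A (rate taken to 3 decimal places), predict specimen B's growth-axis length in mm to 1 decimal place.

Specimen A: adjusted count: 47 − 3 = 44 annuli.
A: 11.2 mm over 44 years gives 11.2 / 44 ≈ 0.255 mm per year.
Length of B = 0.255 × 37 = 9.4 mm.

9.4 mm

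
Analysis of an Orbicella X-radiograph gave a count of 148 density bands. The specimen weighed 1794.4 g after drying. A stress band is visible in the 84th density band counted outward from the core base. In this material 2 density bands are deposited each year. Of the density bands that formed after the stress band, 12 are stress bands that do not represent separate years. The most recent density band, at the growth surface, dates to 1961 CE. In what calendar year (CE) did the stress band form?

The stress band sits at density band 84 from the core base, so 148 − 84 = 64 density bands formed after it.
Removing the 12 false density bands leaves 64 − 12 = 52 true density bands beyond the stress band.
With 2 density bands per year, 52 / 2 = 26 years.
1961 − 26 = 1935 CE.

1935 CE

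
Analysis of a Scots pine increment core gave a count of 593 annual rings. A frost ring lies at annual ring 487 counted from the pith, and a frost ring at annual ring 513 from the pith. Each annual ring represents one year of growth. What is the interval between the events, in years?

The two markers are separated by 513 − 487 = 26 annual rings.
One annual ring per year makes the interval 26 years.

26 years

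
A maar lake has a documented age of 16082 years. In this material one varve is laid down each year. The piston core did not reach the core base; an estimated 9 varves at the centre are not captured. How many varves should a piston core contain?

16073 varves

Expected varves over 16082 years: 16082.
Subtracting the 9 varves not captured gives 16082 − 9 = 16073 varves in the record.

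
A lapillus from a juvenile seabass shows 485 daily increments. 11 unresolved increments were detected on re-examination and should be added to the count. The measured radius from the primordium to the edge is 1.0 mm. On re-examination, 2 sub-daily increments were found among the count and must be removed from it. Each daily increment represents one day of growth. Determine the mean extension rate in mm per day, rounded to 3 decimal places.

After corrections the count is 485 − 2 + 11 = 494 daily increments.
Mean rate = 1.0 mm / 494 days ≈ 0.002 mm per day.

0.002 mm per day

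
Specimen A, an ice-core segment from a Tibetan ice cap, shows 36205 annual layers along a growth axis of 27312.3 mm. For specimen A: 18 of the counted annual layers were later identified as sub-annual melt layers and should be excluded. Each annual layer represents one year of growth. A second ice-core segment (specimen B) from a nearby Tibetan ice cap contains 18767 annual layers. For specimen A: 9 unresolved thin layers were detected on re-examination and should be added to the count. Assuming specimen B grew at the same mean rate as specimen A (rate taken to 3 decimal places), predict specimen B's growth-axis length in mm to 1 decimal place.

14169.1 mm

Specimen A: after corrections the count is 36205 − 18 + 9 = 36196 annual layers.
A: Mean rate = 27312.3 mm / 36196 years ≈ 0.755 mm/yr.
B's length ≈ 0.755 × 18767 = 14169.1 mm.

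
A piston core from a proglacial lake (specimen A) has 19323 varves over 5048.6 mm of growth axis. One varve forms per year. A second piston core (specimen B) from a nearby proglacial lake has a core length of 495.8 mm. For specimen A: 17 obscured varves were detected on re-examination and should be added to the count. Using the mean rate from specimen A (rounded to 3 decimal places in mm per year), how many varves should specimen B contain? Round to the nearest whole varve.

1900 varves

Specimen A: after corrections the count is 19323 + 17 = 19340 varves.
A: 5048.6 mm over 19340 years gives 5048.6 / 19340 ≈ 0.261 mm/yr.
B spans 495.8 / 0.261 = 1899.62 years ≈ 1900 varves.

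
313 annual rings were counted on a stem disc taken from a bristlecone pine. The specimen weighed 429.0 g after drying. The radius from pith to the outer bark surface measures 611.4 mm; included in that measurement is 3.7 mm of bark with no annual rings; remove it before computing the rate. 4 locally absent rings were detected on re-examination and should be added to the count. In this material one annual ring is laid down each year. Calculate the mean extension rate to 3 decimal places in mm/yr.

True annual ring count = 313 + 4 = 317.
The growth record spans 611.4 − 3.7 = 607.7 mm.
Extension rate ≈ 607.7 / 317 = 1.917 mm/yr.

1.917 mm/yr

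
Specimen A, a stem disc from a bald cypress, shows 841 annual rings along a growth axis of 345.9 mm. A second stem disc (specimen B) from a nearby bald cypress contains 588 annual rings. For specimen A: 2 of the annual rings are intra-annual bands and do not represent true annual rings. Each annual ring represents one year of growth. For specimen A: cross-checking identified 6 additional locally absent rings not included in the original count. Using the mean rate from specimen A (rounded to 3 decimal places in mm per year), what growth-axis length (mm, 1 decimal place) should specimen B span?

Specimen A: correcting the raw count gives 841 − 2 + 6 = 845 true annual rings.
A: Mean rate = 345.9 mm / 845 years ≈ 0.409 mm/yr.
For B, 0.409 mm/year × 588 years = 240.5 mm.

240.5 mm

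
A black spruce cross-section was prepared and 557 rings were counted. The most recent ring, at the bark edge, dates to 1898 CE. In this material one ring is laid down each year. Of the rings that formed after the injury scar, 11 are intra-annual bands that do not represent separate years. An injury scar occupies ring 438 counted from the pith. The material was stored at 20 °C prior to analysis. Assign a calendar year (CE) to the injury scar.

The injury scar sits at ring 438 from the pith, so 557 − 438 = 119 rings formed after it.
119 − 11 false = 108 true rings after the injury scar.
The ring at the bark edge is 1898 CE, so the injury scar dates to 1898 − 108 = 1790 CE.

1790 CE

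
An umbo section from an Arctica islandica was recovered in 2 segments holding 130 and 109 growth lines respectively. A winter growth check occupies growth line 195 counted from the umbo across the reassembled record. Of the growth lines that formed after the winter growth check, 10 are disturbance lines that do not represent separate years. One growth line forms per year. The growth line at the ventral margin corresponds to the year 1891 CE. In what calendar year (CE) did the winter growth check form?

Total growth lines = 130 + 109 = 239.
Between growth line 195 and the ventral margin there are 239 − 195 = 44 growth lines.
44 − 10 false = 34 true growth lines after the winter growth check.
1891 − 34 = 1857 CE.

1857 CE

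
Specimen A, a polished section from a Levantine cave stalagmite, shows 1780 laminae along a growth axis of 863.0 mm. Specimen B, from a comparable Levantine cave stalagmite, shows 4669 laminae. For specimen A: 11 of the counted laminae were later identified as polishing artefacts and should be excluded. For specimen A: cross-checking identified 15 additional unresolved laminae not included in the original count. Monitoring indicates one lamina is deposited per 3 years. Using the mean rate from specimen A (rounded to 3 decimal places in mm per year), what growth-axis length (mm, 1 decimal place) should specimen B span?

Specimen A: adjusted count: 1780 − 11 + 15 = 1784 laminae.
Specimen A: 1784 laminae at 3 years each span 1784 × 3 = 5352 years.
A: 863.0 mm over 5352 years gives 863.0 / 5352 ≈ 0.161 mm per year.
Specimen B: multiplying by 3 years per lamina: 4669 × 3 = 14007 years. B's length ≈ 0.161 × 14007 = 2255.1 mm.

2255.1 mm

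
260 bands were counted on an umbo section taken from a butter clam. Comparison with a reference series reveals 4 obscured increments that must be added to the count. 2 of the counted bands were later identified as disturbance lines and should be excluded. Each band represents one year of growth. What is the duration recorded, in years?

262 years

Adjusted count: 260 − 2 + 4 = 262 bands.
At one band per year, that is 262 years.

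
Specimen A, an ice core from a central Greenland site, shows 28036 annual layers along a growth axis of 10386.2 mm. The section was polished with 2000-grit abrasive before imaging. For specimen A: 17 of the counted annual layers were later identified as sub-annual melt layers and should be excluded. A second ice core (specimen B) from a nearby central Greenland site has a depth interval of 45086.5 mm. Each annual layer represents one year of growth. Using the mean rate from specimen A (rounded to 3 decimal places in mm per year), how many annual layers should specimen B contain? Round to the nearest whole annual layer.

Specimen A: adjusted count: 28036 − 17 = 28019 annual layers.
A: Extension rate ≈ 10386.2 / 28019 = 0.371 mm/yr.
Specimen B: 45086.5 mm / 0.371 mm per year = 121526.95 years ≈ 121527 annual layers.

121527 annual layers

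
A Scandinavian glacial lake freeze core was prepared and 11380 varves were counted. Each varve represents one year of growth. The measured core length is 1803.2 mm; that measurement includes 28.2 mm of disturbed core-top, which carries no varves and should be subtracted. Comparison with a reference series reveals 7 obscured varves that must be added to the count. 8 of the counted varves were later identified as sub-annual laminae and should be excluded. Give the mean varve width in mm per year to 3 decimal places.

0.156 mm per year

Adjusted count: 11380 − 8 + 7 = 11379 varves.
Net length = 1803.2 − 28.2 = 1775.0 mm.
1775.0 mm over 11379 years gives 1775.0 / 11379 ≈ 0.156 mm per year.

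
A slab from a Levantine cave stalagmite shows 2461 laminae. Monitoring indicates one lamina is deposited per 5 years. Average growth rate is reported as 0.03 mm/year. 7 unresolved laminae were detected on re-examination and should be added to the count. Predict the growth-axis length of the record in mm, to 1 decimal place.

370.2 mm

After corrections the count is 2461 + 7 = 2468 laminae.
Multiplying by 5 years per lamina: 2468 × 5 = 12340 years.
Length ≈ 0.03 × 12340 = 370.2 mm.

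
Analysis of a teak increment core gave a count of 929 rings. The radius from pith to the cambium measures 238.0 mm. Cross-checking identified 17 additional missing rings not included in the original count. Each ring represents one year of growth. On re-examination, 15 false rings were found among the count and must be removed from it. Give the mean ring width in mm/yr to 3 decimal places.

0.256 mm/yr

Adjusted count: 929 − 15 + 17 = 931 rings.
238.0 mm over 931 years gives 238.0 / 931 ≈ 0.256 mm/yr.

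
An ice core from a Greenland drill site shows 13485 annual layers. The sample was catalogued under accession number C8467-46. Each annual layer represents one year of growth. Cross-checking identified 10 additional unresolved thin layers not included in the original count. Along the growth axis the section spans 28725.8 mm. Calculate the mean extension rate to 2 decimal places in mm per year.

2.13 mm per year

Correcting the raw count gives 13485 + 10 = 13495 true annual layers.
Extension rate ≈ 28725.8 / 13495 = 2.13 mm per year.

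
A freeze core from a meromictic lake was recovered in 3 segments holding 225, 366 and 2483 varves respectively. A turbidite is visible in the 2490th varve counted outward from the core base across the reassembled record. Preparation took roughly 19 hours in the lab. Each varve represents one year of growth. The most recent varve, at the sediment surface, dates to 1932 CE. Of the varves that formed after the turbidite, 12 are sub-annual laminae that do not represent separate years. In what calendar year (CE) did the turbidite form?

1360 CE

Total varves = 225 + 366 + 2483 = 3074.
3074 − 2490 = 584 varves lie beyond the turbidite toward the sediment surface.
Excluding 12 false varves: 584 − 12 = 572.
The varve at the sediment surface is 1932 CE, so the turbidite dates to 1932 − 572 = 1360 CE.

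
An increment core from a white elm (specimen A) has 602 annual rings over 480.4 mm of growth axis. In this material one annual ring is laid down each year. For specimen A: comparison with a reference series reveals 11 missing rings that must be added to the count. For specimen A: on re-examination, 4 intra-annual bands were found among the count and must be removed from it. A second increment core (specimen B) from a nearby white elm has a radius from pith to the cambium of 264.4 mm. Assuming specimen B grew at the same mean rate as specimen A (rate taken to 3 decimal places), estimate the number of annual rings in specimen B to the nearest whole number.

335 annual rings

Specimen A: correcting the raw count gives 602 − 4 + 11 = 609 true annual rings.
A: Mean rate = 480.4 mm / 609 years ≈ 0.789 mm/year.
B spans 264.4 / 0.789 = 335.11 years ≈ 335 annual rings.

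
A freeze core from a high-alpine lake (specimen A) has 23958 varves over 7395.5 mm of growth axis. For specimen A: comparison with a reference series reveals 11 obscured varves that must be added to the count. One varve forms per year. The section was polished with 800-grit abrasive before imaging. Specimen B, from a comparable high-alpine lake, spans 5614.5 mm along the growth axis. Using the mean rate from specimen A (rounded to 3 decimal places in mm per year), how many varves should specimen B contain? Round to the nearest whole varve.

Specimen A: adjusted count: 23958 + 11 = 23969 varves.
A: Mean rate = 7395.5 mm / 23969 years ≈ 0.309 mm/yr.
For B, 5614.5 / 0.309 = 18169.90 years ≈ 18170 varves.

18170 varves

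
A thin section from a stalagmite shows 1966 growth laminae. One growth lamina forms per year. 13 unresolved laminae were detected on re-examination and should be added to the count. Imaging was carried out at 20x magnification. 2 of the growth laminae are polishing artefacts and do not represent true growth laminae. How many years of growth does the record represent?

1977 yr

Correcting the raw count gives 1966 − 2 + 13 = 1977 true growth laminae.
One growth lamina per year makes the duration 1977 years.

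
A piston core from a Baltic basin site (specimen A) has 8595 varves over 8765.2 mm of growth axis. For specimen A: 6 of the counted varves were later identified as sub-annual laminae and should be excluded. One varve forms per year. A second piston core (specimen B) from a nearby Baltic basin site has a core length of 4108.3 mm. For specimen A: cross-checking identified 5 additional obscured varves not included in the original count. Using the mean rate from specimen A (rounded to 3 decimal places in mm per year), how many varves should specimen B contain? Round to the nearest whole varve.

4028 varves

Specimen A: after corrections the count is 8595 − 6 + 5 = 8594 varves.
A: 8765.2 mm over 8594 years gives 8765.2 / 8594 ≈ 1.020 mm/yr.
For B, 4108.3 / 1.020 = 4027.75 years ≈ 4028 varves.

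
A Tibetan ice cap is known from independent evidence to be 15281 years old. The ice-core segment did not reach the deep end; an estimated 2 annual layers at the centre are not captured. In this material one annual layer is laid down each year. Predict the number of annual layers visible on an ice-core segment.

At one annual layer per year, 15281 years correspond to 15281 annual layers.
Less the 2 uncaptured annual layers: 15281 − 2 = 15279.

15279 annual layers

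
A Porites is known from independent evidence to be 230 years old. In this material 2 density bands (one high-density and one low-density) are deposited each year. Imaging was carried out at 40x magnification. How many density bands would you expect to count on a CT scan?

460 density bands

Expected density bands: 230 × 2 = 460.
So 460 density bands should be present.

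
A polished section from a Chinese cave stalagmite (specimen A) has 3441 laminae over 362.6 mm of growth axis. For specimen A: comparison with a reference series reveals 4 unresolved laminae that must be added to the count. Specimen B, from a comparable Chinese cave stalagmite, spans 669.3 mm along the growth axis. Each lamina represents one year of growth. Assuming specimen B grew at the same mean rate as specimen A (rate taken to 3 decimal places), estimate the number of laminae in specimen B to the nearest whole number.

6374 laminae

Specimen A: adjusted count: 3441 + 4 = 3445 laminae.
A: 362.6 mm over 3445 years gives 362.6 / 3445 ≈ 0.105 mm per year.
B spans 669.3 / 0.105 = 6374.29 years ≈ 6374 laminae.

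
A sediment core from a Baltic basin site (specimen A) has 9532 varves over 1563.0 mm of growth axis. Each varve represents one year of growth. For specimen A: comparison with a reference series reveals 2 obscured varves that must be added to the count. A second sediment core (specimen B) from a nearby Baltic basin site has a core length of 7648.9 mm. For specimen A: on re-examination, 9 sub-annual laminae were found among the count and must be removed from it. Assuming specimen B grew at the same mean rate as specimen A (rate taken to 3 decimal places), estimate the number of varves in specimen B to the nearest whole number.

Specimen A: adjusted count: 9532 − 9 + 2 = 9525 varves.
A: Mean rate = 1563.0 mm / 9525 years ≈ 0.164 mm/yr.
B spans 7648.9 / 0.164 = 46639.63 years ≈ 46640 varves.

46640 varves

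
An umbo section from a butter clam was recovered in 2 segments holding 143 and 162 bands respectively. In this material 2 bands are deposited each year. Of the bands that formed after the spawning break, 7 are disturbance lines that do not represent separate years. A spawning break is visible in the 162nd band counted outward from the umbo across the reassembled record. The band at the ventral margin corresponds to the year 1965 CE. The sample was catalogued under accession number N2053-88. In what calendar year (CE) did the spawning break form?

1897 CE

Total bands = 143 + 162 = 305.
305 − 162 = 143 bands lie beyond the spawning break toward the ventral margin.
143 − 7 false = 136 true bands after the spawning break.
With 2 bands per year, 136 / 2 = 68 years.
Counting back 68 years from 1965 CE places the spawning break in 1965 − 68 = 1897 CE.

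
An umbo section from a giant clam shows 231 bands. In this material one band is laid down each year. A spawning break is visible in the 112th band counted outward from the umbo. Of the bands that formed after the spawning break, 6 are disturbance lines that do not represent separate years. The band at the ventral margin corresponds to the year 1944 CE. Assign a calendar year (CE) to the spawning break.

1831 CE

231 − 112 = 119 bands lie beyond the spawning break toward the ventral margin.
Removing the 6 false bands leaves 119 − 6 = 113 true bands beyond the spawning break.
1944 − 113 = 1831 CE.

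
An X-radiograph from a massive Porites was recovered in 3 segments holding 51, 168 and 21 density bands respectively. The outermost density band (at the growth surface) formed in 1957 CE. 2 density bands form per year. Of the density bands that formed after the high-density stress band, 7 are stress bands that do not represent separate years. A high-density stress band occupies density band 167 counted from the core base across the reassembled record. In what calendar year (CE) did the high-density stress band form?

Total density bands = 51 + 168 + 21 = 240.
240 − 167 = 73 density bands lie beyond the high-density stress band toward the growth surface.
Removing the 7 false density bands leaves 73 − 7 = 66 true density bands beyond the high-density stress band.
With 2 density bands per year, 66 / 2 = 33 years.
The density band at the growth surface is 1957 CE, so the high-density stress band dates to 1957 − 33 = 1924 CE.

1924 CE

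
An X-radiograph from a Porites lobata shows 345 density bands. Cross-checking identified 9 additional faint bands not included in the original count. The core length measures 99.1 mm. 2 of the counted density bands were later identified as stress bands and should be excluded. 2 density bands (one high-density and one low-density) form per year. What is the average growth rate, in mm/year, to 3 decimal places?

0.563 mm/year

Correcting the raw count gives 345 − 2 + 9 = 352 true density bands.
352 density bands at 2 per year is 352 / 2 = 176 years.
Mean rate = 99.1 mm / 176 years ≈ 0.563 mm/year.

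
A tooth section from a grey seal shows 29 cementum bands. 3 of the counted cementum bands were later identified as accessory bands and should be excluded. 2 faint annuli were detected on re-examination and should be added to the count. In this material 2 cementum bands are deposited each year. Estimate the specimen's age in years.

True cementum band count = 29 − 3 + 2 = 28.
28 cementum bands at 2 per year is 28 / 2 = 14 years.

14 years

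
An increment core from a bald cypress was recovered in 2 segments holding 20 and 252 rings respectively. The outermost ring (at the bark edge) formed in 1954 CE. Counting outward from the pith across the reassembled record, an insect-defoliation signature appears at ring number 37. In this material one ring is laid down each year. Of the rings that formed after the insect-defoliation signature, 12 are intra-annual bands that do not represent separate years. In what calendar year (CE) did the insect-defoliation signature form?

Total rings = 20 + 252 = 272.
Between ring 37 and the bark edge there are 272 − 37 = 235 rings.
Excluding 12 false rings: 235 − 12 = 223.
The ring at the bark edge is 1954 CE, so the insect-defoliation signature dates to 1954 − 223 = 1731 CE.

1731 CE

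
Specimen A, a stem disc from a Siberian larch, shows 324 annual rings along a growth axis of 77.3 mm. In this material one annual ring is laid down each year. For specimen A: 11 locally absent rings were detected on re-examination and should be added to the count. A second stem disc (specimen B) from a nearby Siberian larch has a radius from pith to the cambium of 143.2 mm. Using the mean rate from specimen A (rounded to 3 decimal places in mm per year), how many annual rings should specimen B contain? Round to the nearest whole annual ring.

Specimen A: after corrections the count is 324 + 11 = 335 annual rings.
A: Mean rate = 77.3 mm / 335 years ≈ 0.231 mm per year.
B spans 143.2 / 0.231 = 619.91 years ≈ 620 annual rings.

620 annual rings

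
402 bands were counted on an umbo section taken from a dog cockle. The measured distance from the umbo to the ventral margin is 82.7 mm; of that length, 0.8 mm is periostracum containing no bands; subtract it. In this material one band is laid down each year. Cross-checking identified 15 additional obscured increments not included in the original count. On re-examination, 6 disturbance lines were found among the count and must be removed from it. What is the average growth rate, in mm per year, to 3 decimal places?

Adjusted count: 402 − 6 + 15 = 411 bands.
Net length = 82.7 − 0.8 = 81.9 mm.
Mean rate = 81.9 mm / 411 years ≈ 0.199 mm per year.

0.199 mm per year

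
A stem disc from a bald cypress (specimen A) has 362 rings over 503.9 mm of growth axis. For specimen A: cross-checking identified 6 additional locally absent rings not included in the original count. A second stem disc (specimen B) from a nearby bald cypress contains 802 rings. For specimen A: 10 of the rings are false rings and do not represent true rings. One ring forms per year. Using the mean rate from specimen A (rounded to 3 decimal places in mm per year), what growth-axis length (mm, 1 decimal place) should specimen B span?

Specimen A: adjusted count: 362 − 10 + 6 = 358 rings.
A: 503.9 mm over 358 years gives 503.9 / 358 ≈ 1.408 mm/year.
B's length ≈ 1.408 × 802 = 1129.2 mm.

1129.2 mm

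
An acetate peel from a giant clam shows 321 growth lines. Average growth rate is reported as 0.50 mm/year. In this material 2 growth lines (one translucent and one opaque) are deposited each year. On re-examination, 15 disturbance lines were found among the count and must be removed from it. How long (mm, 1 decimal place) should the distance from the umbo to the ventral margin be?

76.5 mm

True growth line count = 321 − 15 = 306.
306 growth lines at 2 per year is 306 / 2 = 153 years.
Length ≈ 0.50 × 153 = 76.5 mm.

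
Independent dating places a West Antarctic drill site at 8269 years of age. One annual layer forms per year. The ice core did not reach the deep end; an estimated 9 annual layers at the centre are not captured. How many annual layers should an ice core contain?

At one annual layer per year, 8269 years correspond to 8269 annual layers.
Less the 9 uncaptured annual layers: 8269 − 9 = 8260.

8260 annual layers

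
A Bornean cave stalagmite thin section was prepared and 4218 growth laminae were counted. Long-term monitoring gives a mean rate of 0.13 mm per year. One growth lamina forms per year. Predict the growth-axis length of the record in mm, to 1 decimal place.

548.3 mm

The record spans 4218 years at 0.13 mm per year.
Length ≈ 0.13 × 4218 = 548.3 mm.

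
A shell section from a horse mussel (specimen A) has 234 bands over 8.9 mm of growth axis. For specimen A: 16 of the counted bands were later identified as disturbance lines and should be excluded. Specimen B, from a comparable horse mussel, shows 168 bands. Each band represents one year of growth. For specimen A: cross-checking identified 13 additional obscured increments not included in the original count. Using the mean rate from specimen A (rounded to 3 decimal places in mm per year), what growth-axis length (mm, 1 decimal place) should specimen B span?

6.6 mm

Specimen A: adjusted count: 234 − 16 + 13 = 231 bands.
A: 8.9 mm over 231 years gives 8.9 / 231 ≈ 0.039 mm/yr.
Length of B = 0.039 × 168 = 6.6 mm.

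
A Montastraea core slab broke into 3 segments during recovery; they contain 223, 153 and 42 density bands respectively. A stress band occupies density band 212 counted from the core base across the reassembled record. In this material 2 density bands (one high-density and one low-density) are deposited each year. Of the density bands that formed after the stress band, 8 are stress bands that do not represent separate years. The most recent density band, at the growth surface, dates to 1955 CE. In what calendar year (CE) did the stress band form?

Total density bands = 223 + 153 + 42 = 418.
The stress band sits at density band 212 from the core base, so 418 − 212 = 206 density bands formed after it.
Removing the 8 false density bands leaves 206 − 8 = 198 true density bands beyond the stress band.
Dividing by 2 density bands per year: 198 / 2 = 99 years.
Counting back 99 years from 1955 CE places the stress band in 1955 − 99 = 1856 CE.

1856 CE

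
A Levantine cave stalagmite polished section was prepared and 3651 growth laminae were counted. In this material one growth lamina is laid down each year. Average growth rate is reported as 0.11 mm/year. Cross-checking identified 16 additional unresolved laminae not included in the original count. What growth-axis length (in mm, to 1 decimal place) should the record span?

403.4 mm

Adjusted count: 3651 + 16 = 3667 growth laminae.
Length ≈ 0.11 × 3667 = 403.4 mm.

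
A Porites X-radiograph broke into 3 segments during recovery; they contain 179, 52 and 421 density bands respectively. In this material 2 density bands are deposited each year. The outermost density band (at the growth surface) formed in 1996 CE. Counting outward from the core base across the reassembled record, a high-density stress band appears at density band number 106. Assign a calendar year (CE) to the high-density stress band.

1723 CE

Total density bands = 179 + 52 + 421 = 652.
Between density band 106 and the growth surface there are 652 − 106 = 546 density bands.
546 density bands at 2 per year is 546 / 2 = 273 years.
Counting back 273 years from 1996 CE places the high-density stress band in 1996 − 273 = 1723 CE.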